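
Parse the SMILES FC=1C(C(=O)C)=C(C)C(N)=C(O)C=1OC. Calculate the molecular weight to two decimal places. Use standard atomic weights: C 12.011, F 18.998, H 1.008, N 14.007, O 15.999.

213.21 g/mol

First, the molecular formula is C10H12FNO3 (counting implicit H from valence).
  C: 10 × 12.011 = 120.110
  F: 1 × 18.998 = 18.998
  H: 12 × 1.008 = 12.096
  N: 1 × 14.007 = 14.007
  O: 3 × 15.999 = 47.997
Sum: 10×12.011 + 1×18.998 + 12×1.008 + 1×14.007 + 3×15.999 = 213.208 → 213.21 g/mol.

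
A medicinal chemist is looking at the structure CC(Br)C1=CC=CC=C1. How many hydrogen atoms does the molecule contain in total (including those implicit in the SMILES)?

Walk through each heavy atom and fill implicit hydrogens from standard valence (C 4, N 3, O 2, S 2, halogen 1):
  atom 1: C, bond orders sum to 1 (valence 4) → 3 H
  atom 2: C, bond orders sum to 3 (valence 4) → 1 H
  atom 3: Br (halogen, monovalent) → 0 H
  atom 4: C, bond orders sum to 4 (valence 4) → 0 H
  atom 5: C, bond orders sum to 3 (valence 4) → 1 H
  atom 6: C, bond orders sum to 3 (valence 4) → 1 H
  atom 7: C, bond orders sum to 3 (valence 4) → 1 H
  atom 8: C, bond orders sum to 3 (valence 4) → 1 H
  atom 9: C, bond orders sum to 3 (valence 4) → 1 H
Total hydrogens: 9.

9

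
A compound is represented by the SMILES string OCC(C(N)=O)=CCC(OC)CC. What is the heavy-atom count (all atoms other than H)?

Every atom symbol written in the SMILES (organic subset) is one heavy atom; implicit H are not written.
Heavy atoms by element → C:9, N:1, O:3.
Total: 13.

13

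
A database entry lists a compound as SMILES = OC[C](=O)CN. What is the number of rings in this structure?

0

In SMILES, each pair of matching ring-closure digits denotes one ring-closing bond; the number of such bonds equals the number of independent rings.
Ring-closure bonds here: 0.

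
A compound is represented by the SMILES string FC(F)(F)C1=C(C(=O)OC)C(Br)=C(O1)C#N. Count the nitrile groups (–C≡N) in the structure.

The nitrile motif appears at heavy-atom position 15 in the SMILES.
Other groups present: 1 ester.
Nitrile count: 1.

1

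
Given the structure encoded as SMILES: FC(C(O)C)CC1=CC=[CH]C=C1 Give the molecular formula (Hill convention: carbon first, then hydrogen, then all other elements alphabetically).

Walk through each heavy atom and fill implicit hydrogens from standard valence (C 4, N 3, O 2, S 2, halogen 1):
  atom 1: F (halogen, monovalent) → 0 H
  atom 2: C, bond orders sum to 3 (valence 4) → 1 H
  atom 3: C, bond orders sum to 3 (valence 4) → 1 H
  atom 4: O, bond orders sum to 1 (valence 2) → 1 H
  atom 5: C, bond orders sum to 1 (valence 4) → 3 H
  atom 6: C, bond orders sum to 2 (valence 4) → 2 H
  atom 7: C, bond orders sum to 4 (valence 4) → 0 H
  atom 8: C, bond orders sum to 3 (valence 4) → 1 H
  atom 9: C, bond orders sum to 3 (valence 4) → 1 H
  atom 10: C with explicit H count 1
  atom 11: C, bond orders sum to 3 (valence 4) → 1 H
  atom 12: C, bond orders sum to 3 (valence 4) → 1 H
Totals → C:10, H:13, F:1, O:1.

C10H13FO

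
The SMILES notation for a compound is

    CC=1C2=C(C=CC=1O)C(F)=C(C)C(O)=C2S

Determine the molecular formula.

C12H11FO2S

Walk through each heavy atom and fill implicit hydrogens from standard valence (C 4, N 3, O 2, S 2, halogen 1):
  atom 1: C, bond orders sum to 1 (valence 4) → 3 H
  atom 2: C, bond orders sum to 4 (valence 4) → 0 H
  atom 3: C, bond orders sum to 4 (valence 4) → 0 H
  atom 4: C, bond orders sum to 4 (valence 4) → 0 H
  atom 5: C, bond orders sum to 3 (valence 4) → 1 H
  atom 6: C, bond orders sum to 3 (valence 4) → 1 H
  atom 7: C, bond orders sum to 4 (valence 4) → 0 H
  atom 8: O, bond orders sum to 1 (valence 2) → 1 H
  atom 9: C, bond orders sum to 4 (valence 4) → 0 H
  atom 10: F (halogen, monovalent) → 0 H
  atom 11: C, bond orders sum to 4 (valence 4) → 0 H
  atom 12: C, bond orders sum to 1 (valence 4) → 3 H
  atom 13: C, bond orders sum to 4 (valence 4) → 0 H
  atom 14: O, bond orders sum to 1 (valence 2) → 1 H
  atom 15: C, bond orders sum to 4 (valence 4) → 0 H
  atom 16: S, bond orders sum to 1 (valence 2) → 1 H
Totals → C:12, H:11, F:1, O:2, S:1.
In Hill order: C12H11FO2S.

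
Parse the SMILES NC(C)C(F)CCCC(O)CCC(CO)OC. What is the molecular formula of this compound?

C12H26FNO3

Walk through each heavy atom and fill implicit hydrogens from standard valence (C 4, N 3, O 2, S 2, halogen 1):
  atom 1: N, bond orders sum to 1 (valence 3) → 2 H
  atom 2: C, bond orders sum to 3 (valence 4) → 1 H
  atom 3: C, bond orders sum to 1 (valence 4) → 3 H
  atom 4: C, bond orders sum to 3 (valence 4) → 1 H
  atom 5: F (halogen, monovalent) → 0 H
  atom 6: C, bond orders sum to 2 (valence 4) → 2 H
  atom 7: C, bond orders sum to 2 (valence 4) → 2 H
  atom 8: C, bond orders sum to 2 (valence 4) → 2 H
  atom 9: C, bond orders sum to 3 (valence 4) → 1 H
  atom 10: O, bond orders sum to 1 (valence 2) → 1 H
  atom 11: C, bond orders sum to 2 (valence 4) → 2 H
  atom 12: C, bond orders sum to 2 (valence 4) → 2 H
  atom 13: C, bond orders sum to 3 (valence 4) → 1 H
  atom 14: C, bond orders sum to 2 (valence 4) → 2 H
  atom 15: O, bond orders sum to 1 (valence 2) → 1 H
  atom 16: O, bond orders sum to 2 (valence 2) → 0 H
  atom 17: C, bond orders sum to 1 (valence 4) → 3 H
Totals → C:12, H:26, F:1, N:1, O:3.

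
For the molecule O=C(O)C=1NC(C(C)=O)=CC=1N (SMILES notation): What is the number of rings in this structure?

1

In SMILES, each pair of matching ring-closure digits denotes one ring-closing bond; the number of such bonds equals the number of independent rings.
Ring-closure bonds here: 1.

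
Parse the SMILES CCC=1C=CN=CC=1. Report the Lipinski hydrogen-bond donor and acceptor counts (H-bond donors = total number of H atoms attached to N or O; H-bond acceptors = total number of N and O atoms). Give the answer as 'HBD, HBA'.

Donors: find every N or O and count the H atoms it carries.
  atom 6 (N): bond orders sum to 3 → 0 H
Lipinski HBD = 0.
Acceptors: N atoms = 1, O atoms = 0 → HBA = 1.

0, 1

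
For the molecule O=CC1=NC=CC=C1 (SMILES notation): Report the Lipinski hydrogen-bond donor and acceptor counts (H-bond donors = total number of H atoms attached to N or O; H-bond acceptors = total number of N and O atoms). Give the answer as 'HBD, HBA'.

0, 2

Donors: find every N or O and count the H atoms it carries.
  atom 1 (O): bond orders sum to 2 → 0 H
  atom 4 (N): bond orders sum to 3 → 0 H
Lipinski HBD = 0.
Acceptors: N atoms = 1, O atoms = 1 → HBA = 2.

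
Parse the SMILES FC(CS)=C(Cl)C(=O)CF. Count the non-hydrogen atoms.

10

Every atom symbol written in the SMILES (organic subset) is one heavy atom; implicit H are not written.
Heavy atoms by element → C:5, Cl:1, F:2, O:1, S:1.
Total: 10.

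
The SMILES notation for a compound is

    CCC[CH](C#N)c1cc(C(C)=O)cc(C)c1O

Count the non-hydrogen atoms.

17

Every atom symbol written in the SMILES (organic subset) is one heavy atom; implicit H are not written.
Heavy atoms by element → C:14, N:1, O:2.
Total: 17.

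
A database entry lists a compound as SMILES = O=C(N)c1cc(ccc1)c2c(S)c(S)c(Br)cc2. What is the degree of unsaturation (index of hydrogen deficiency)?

9

Molecular formula: C13H10BrNOS2.
DoU = (2C + 2 + N − H − X) / 2, where X is the halogen count and O/S are ignored.
    = (2·13 + 2 + 1 − 10 − 1) / 2 = 18 / 2 = 9.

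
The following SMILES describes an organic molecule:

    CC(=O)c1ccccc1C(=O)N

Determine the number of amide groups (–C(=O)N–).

The amide motif appears at heavy-atom position 10 in the SMILES.
Other groups present: 1 ketone.
Amide count: 1.

1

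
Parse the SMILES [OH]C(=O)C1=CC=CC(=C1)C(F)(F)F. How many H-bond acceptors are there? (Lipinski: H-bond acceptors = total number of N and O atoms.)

2

N atoms: 0; O atoms: 2.
Lipinski HBA = 0 + 2 = 2.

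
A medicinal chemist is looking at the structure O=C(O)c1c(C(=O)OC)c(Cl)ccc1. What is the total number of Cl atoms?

Scan the SMILES for Cl atoms (remember two-letter symbols like Cl and Br are single atoms).
Chlorine count: 1.

1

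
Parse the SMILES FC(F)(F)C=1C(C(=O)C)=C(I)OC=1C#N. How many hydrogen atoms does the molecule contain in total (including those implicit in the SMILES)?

3

Walk through each heavy atom and fill implicit hydrogens from standard valence (C 4, N 3, O 2, S 2, halogen 1):
  atom 1: F (halogen, monovalent) → 0 H
  atom 2: C, bond orders sum to 4 (valence 4) → 0 H
  atom 3: F (halogen, monovalent) → 0 H
  atom 4: F (halogen, monovalent) → 0 H
  atom 5: C, bond orders sum to 4 (valence 4) → 0 H
  atom 6: C, bond orders sum to 4 (valence 4) → 0 H
  atom 7: C, bond orders sum to 4 (valence 4) → 0 H
  atom 8: O, bond orders sum to 2 (valence 2) → 0 H
  atom 9: C, bond orders sum to 1 (valence 4) → 3 H
  atom 10: C, bond orders sum to 4 (valence 4) → 0 H
  atom 11: I (halogen, monovalent) → 0 H
  atom 12: O, bond orders sum to 2 (valence 2) → 0 H
  atom 13: C, bond orders sum to 4 (valence 4) → 0 H
  atom 14: C, bond orders sum to 4 (valence 4) → 0 H
  atom 15: N, bond orders sum to 3 (valence 3) → 0 H
Total hydrogens: 3.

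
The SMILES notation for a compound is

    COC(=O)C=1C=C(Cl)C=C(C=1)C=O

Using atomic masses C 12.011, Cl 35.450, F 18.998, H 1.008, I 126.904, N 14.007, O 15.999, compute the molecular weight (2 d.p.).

198.60 g/mol

First, the molecular formula is C9H7ClO3 (counting implicit H from valence).
  C: 9 × 12.011 = 108.099
  Cl: 1 × 35.450 = 35.450
  H: 7 × 1.008 = 7.056
  O: 3 × 15.999 = 47.997
Sum: 9×12.011 + 1×35.450 + 7×1.008 + 3×15.999 = 198.602 → 198.60 g/mol.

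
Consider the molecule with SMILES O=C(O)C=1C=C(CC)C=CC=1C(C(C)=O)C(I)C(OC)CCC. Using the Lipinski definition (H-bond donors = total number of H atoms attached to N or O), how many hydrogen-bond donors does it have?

Donors: find every N or O and count the H atoms it carries.
  atom 1 (O): bond orders sum to 2 → 0 H
  atom 3 (O): bond orders sum to 1 → 1 H
  atom 15 (O): bond orders sum to 2 → 0 H
  atom 19 (O): bond orders sum to 2 → 0 H
Lipinski HBD = 1.

1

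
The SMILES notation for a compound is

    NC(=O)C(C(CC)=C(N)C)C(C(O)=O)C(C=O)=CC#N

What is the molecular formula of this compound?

C13H17N3O4

Walk through each heavy atom and fill implicit hydrogens from standard valence (C 4, N 3, O 2, S 2, halogen 1):
  atom 1: N, bond orders sum to 1 (valence 3) → 2 H
  atom 2: C, bond orders sum to 4 (valence 4) → 0 H
  atom 3: O, bond orders sum to 2 (valence 2) → 0 H
  atom 4: C, bond orders sum to 3 (valence 4) → 1 H
  atom 5: C, bond orders sum to 4 (valence 4) → 0 H
  atom 6: C, bond orders sum to 2 (valence 4) → 2 H
  atom 7: C, bond orders sum to 1 (valence 4) → 3 H
  atom 8: C, bond orders sum to 4 (valence 4) → 0 H
  atom 9: N, bond orders sum to 1 (valence 3) → 2 H
  atom 10: C, bond orders sum to 1 (valence 4) → 3 H
  atom 11: C, bond orders sum to 3 (valence 4) → 1 H
  atom 12: C, bond orders sum to 4 (valence 4) → 0 H
  atom 13: O, bond orders sum to 1 (valence 2) → 1 H
  atom 14: O, bond orders sum to 2 (valence 2) → 0 H
  atom 15: C, bond orders sum to 4 (valence 4) → 0 H
  atom 16: C, bond orders sum to 3 (valence 4) → 1 H
  atom 17: O, bond orders sum to 2 (valence 2) → 0 H
  atom 18: C, bond orders sum to 3 (valence 4) → 1 H
  atom 19: C, bond orders sum to 4 (valence 4) → 0 H
  atom 20: N, bond orders sum to 3 (valence 3) → 0 H
Totals → C:13, H:17, N:3, O:4.
In Hill order: C13H17N3O4.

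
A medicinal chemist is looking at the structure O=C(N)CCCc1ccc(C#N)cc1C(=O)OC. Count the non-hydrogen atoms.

18

Every atom symbol written in the SMILES (organic subset) is one heavy atom; implicit H are not written.
Heavy atoms by element → C:13, N:2, O:3.
Total: 18.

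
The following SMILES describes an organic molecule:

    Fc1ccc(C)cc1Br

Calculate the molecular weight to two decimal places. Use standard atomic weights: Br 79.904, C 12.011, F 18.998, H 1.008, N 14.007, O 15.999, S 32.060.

189.03 g/mol

First, the molecular formula is C7H6BrF (counting implicit H from valence).
  Br: 1 × 79.904 = 79.904
  C: 7 × 12.011 = 84.077
  F: 1 × 18.998 = 18.998
  H: 6 × 1.008 = 6.048
Sum: 1×79.904 + 7×12.011 + 1×18.998 + 6×1.008 = 189.027 → 189.03 g/mol.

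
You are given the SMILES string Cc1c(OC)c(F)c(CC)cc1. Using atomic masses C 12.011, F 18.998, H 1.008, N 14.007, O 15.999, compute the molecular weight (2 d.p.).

168.21 g/mol

First, the molecular formula is C10H13FO (counting implicit H from valence).
  C: 10 × 12.011 = 120.110
  F: 1 × 18.998 = 18.998
  H: 13 × 1.008 = 13.104
  O: 1 × 15.999 = 15.999
Sum: 10×12.011 + 1×18.998 + 13×1.008 + 1×15.999 = 168.211 → 168.21 g/mol.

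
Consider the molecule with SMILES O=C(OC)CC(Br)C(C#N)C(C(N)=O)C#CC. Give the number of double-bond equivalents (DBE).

6

Molecular formula: C11H13BrN2O3.
DoU = (2C + 2 + N − H − X) / 2, where X is the halogen count and O/S are ignored.
    = (2·11 + 2 + 2 − 13 − 1) / 2 = 12 / 2 = 6.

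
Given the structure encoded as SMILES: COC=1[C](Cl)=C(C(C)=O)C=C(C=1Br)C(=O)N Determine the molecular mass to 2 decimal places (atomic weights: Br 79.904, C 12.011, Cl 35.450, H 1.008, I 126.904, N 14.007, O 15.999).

306.54 g/mol

First, the molecular formula is C10H9BrClNO3 (counting implicit H from valence).
  Br: 1 × 79.904 = 79.904
  C: 10 × 12.011 = 120.110
  Cl: 1 × 35.450 = 35.450
  H: 9 × 1.008 = 9.072
  N: 1 × 14.007 = 14.007
  O: 3 × 15.999 = 47.997
Sum: 1×79.904 + 10×12.011 + 1×35.450 + 9×1.008 + 1×14.007 + 3×15.999 = 306.540 → 306.54 g/mol.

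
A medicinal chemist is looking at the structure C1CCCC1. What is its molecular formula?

Walk through each heavy atom and fill implicit hydrogens from standard valence (C 4, N 3, O 2, S 2, halogen 1):
  atom 1: C, bond orders sum to 2 (valence 4) → 2 H
  atom 2: C, bond orders sum to 2 (valence 4) → 2 H
  atom 3: C, bond orders sum to 2 (valence 4) → 2 H
  atom 4: C, bond orders sum to 2 (valence 4) → 2 H
  atom 5: C, bond orders sum to 2 (valence 4) → 2 H
Totals → C:5, H:10.
In Hill order: C5H10.

C5H10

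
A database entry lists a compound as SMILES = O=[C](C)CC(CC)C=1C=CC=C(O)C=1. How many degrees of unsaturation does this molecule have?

Molecular formula: C12H16O2.
DoU = (2C + 2 + N − H − X) / 2, where X is the halogen count and O/S are ignored.
    = (2·12 + 2 + 0 − 16 − 0) / 2 = 10 / 2 = 5.

5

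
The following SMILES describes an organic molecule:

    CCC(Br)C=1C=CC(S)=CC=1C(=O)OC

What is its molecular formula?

C11H13BrO2S

Walk through each heavy atom and fill implicit hydrogens from standard valence (C 4, N 3, O 2, S 2, halogen 1):
  atom 1: C, bond orders sum to 1 (valence 4) → 3 H
  atom 2: C, bond orders sum to 2 (valence 4) → 2 H
  atom 3: C, bond orders sum to 3 (valence 4) → 1 H
  atom 4: Br (halogen, monovalent) → 0 H
  atom 5: C, bond orders sum to 4 (valence 4) → 0 H
  atom 6: C, bond orders sum to 3 (valence 4) → 1 H
  atom 7: C, bond orders sum to 3 (valence 4) → 1 H
  atom 8: C, bond orders sum to 4 (valence 4) → 0 H
  atom 9: S, bond orders sum to 1 (valence 2) → 1 H
  atom 10: C, bond orders sum to 3 (valence 4) → 1 H
  atom 11: C, bond orders sum to 4 (valence 4) → 0 H
  atom 12: C, bond orders sum to 4 (valence 4) → 0 H
  atom 13: O, bond orders sum to 2 (valence 2) → 0 H
  atom 14: O, bond orders sum to 2 (valence 2) → 0 H
  atom 15: C, bond orders sum to 1 (valence 4) → 3 H
Totals → C:11, H:13, Br:1, O:2, S:1.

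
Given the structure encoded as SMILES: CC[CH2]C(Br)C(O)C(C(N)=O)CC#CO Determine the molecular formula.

C10H16BrNO3

Walk through each heavy atom and fill implicit hydrogens from standard valence (C 4, N 3, O 2, S 2, halogen 1):
  atom 1: C, bond orders sum to 1 (valence 4) → 3 H
  atom 2: C, bond orders sum to 2 (valence 4) → 2 H
  atom 3: C with explicit H count 2
  atom 4: C, bond orders sum to 3 (valence 4) → 1 H
  atom 5: Br (halogen, monovalent) → 0 H
  atom 6: C, bond orders sum to 3 (valence 4) → 1 H
  atom 7: O, bond orders sum to 1 (valence 2) → 1 H
  atom 8: C, bond orders sum to 3 (valence 4) → 1 H
  atom 9: C, bond orders sum to 4 (valence 4) → 0 H
  atom 10: N, bond orders sum to 1 (valence 3) → 2 H
  atom 11: O, bond orders sum to 2 (valence 2) → 0 H
  atom 12: C, bond orders sum to 2 (valence 4) → 2 H
  atom 13: C, bond orders sum to 4 (valence 4) → 0 H
  atom 14: C, bond orders sum to 4 (valence 4) → 0 H
  atom 15: O, bond orders sum to 1 (valence 2) → 1 H
Totals → C:10, H:16, Br:1, N:1, O:3.
In Hill order: C10H16BrNO3.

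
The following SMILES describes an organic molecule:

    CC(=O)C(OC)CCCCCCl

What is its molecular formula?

C9H17ClO2

Walk through each heavy atom and fill implicit hydrogens from standard valence (C 4, N 3, O 2, S 2, halogen 1):
  atom 1: C, bond orders sum to 1 (valence 4) → 3 H
  atom 2: C, bond orders sum to 4 (valence 4) → 0 H
  atom 3: O, bond orders sum to 2 (valence 2) → 0 H
  atom 4: C, bond orders sum to 3 (valence 4) → 1 H
  atom 5: O, bond orders sum to 2 (valence 2) → 0 H
  atom 6: C, bond orders sum to 1 (valence 4) → 3 H
  atom 7: C, bond orders sum to 2 (valence 4) → 2 H
  atom 8: C, bond orders sum to 2 (valence 4) → 2 H
  atom 9: C, bond orders sum to 2 (valence 4) → 2 H
  atom 10: C, bond orders sum to 2 (valence 4) → 2 H
  atom 11: C, bond orders sum to 2 (valence 4) → 2 H
  atom 12: Cl (halogen, monovalent) → 0 H
Totals → C:9, H:17, Cl:1, O:2.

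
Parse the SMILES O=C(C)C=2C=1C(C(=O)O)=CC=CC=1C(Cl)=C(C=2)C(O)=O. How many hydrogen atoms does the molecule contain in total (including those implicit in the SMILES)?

Walk through each heavy atom and fill implicit hydrogens from standard valence (C 4, N 3, O 2, S 2, halogen 1):
  atom 1: O, bond orders sum to 2 (valence 2) → 0 H
  atom 2: C, bond orders sum to 4 (valence 4) → 0 H
  atom 3: C, bond orders sum to 1 (valence 4) → 3 H
  atom 4: C, bond orders sum to 4 (valence 4) → 0 H
  atom 5: C, bond orders sum to 4 (valence 4) → 0 H
  atom 6: C, bond orders sum to 4 (valence 4) → 0 H
  atom 7: C, bond orders sum to 4 (valence 4) → 0 H
  atom 8: O, bond orders sum to 2 (valence 2) → 0 H
  atom 9: O, bond orders sum to 1 (valence 2) → 1 H
  atom 10: C, bond orders sum to 3 (valence 4) → 1 H
  atom 11: C, bond orders sum to 3 (valence 4) → 1 H
  atom 12: C, bond orders sum to 3 (valence 4) → 1 H
  atom 13: C, bond orders sum to 4 (valence 4) → 0 H
  atom 14: C, bond orders sum to 4 (valence 4) → 0 H
  atom 15: Cl (halogen, monovalent) → 0 H
  atom 16: C, bond orders sum to 4 (valence 4) → 0 H
  atom 17: C, bond orders sum to 3 (valence 4) → 1 H
  atom 18: C, bond orders sum to 4 (valence 4) → 0 H
  atom 19: O, bond orders sum to 1 (valence 2) → 1 H
  atom 20: O, bond orders sum to 2 (valence 2) → 0 H
Total hydrogens: 9.

9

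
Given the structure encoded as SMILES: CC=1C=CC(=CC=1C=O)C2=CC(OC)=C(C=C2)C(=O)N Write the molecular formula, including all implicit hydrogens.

C16H15NO3

Walk through each heavy atom and fill implicit hydrogens from standard valence (C 4, N 3, O 2, S 2, halogen 1):
  atom 1: C, bond orders sum to 1 (valence 4) → 3 H
  atom 2: C, bond orders sum to 4 (valence 4) → 0 H
  atom 3: C, bond orders sum to 3 (valence 4) → 1 H
  atom 4: C, bond orders sum to 3 (valence 4) → 1 H
  atom 5: C, bond orders sum to 4 (valence 4) → 0 H
  atom 6: C, bond orders sum to 3 (valence 4) → 1 H
  atom 7: C, bond orders sum to 4 (valence 4) → 0 H
  atom 8: C, bond orders sum to 3 (valence 4) → 1 H
  atom 9: O, bond orders sum to 2 (valence 2) → 0 H
  atom 10: C, bond orders sum to 4 (valence 4) → 0 H
  atom 11: C, bond orders sum to 3 (valence 4) → 1 H
  atom 12: C, bond orders sum to 4 (valence 4) → 0 H
  atom 13: O, bond orders sum to 2 (valence 2) → 0 H
  atom 14: C, bond orders sum to 1 (valence 4) → 3 H
  atom 15: C, bond orders sum to 4 (valence 4) → 0 H
  atom 16: C, bond orders sum to 3 (valence 4) → 1 H
  atom 17: C, bond orders sum to 3 (valence 4) → 1 H
  atom 18: C, bond orders sum to 4 (valence 4) → 0 H
  atom 19: O, bond orders sum to 2 (valence 2) → 0 H
  atom 20: N, bond orders sum to 1 (valence 3) → 2 H
Totals → C:16, H:15, N:1, O:3.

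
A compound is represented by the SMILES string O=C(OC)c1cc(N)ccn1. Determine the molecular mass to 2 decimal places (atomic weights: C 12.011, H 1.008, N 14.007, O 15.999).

First, the molecular formula is C7H8N2O2 (counting implicit H from valence).
  C: 7 × 12.011 = 84.077
  H: 8 × 1.008 = 8.064
  N: 2 × 14.007 = 28.014
  O: 2 × 15.999 = 31.998
Sum: 7×12.011 + 8×1.008 + 2×14.007 + 2×15.999 = 152.153 → 152.15 g/mol.

152.15 g/mol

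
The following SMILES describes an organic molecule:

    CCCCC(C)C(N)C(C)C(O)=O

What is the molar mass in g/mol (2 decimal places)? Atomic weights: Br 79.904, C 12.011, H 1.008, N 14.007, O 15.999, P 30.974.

First, the molecular formula is C10H21NO2 (counting implicit H from valence).
  C: 10 × 12.011 = 120.110
  H: 21 × 1.008 = 21.168
  N: 1 × 14.007 = 14.007
  O: 2 × 15.999 = 31.998
Sum: 10×12.011 + 21×1.008 + 1×14.007 + 2×15.999 = 187.283 → 187.28 g/mol.

187.28 g/mol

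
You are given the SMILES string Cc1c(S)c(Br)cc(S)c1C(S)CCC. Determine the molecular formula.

C11H15BrS3

Walk through each heavy atom and fill implicit hydrogens from standard valence (C 4, N 3, O 2, S 2, halogen 1); for lowercase aromatic atoms, an aromatic c carries 1 H when it has two neighbours and 0 H with three, and aromatic n carries 0 H:
  atom 1: C, bond orders sum to 1 (valence 4) → 3 H
  atom 2: aromatic c, 3 neighbours → 0 H
  atom 3: aromatic c, 3 neighbours → 0 H
  atom 4: S, bond orders sum to 1 (valence 2) → 1 H
  atom 5: aromatic c, 3 neighbours → 0 H
  atom 6: Br (halogen, monovalent) → 0 H
  atom 7: aromatic c, 2 neighbours → 1 H
  atom 8: aromatic c, 3 neighbours → 0 H
  atom 9: S, bond orders sum to 1 (valence 2) → 1 H
  atom 10: aromatic c, 3 neighbours → 0 H
  atom 11: C, bond orders sum to 3 (valence 4) → 1 H
  atom 12: S, bond orders sum to 1 (valence 2) → 1 H
  atom 13: C, bond orders sum to 2 (valence 4) → 2 H
  atom 14: C, bond orders sum to 2 (valence 4) → 2 H
  atom 15: C, bond orders sum to 1 (valence 4) → 3 H
Totals → C:11, H:15, Br:1, S:3.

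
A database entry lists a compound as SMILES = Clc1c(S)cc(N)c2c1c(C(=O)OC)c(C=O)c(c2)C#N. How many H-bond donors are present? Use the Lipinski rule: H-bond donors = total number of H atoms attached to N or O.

2

Donors: find every N or O and count the H atoms it carries.
  atom 7 (N): bond orders sum to 1 → 2 H
  atom 12 (O): bond orders sum to 2 → 0 H
  atom 13 (O): bond orders sum to 2 → 0 H
  atom 17 (O): bond orders sum to 2 → 0 H
  atom 21 (N): bond orders sum to 3 → 0 H
Lipinski HBD = 2.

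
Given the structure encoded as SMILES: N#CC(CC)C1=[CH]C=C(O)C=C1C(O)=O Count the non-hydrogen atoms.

Every atom symbol written in the SMILES (organic subset) is one heavy atom; implicit H are not written.
Heavy atoms by element → C:11, N:1, O:3.
Total: 15.

15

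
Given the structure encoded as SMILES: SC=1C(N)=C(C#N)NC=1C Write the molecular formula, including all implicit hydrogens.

Walk through each heavy atom and fill implicit hydrogens from standard valence (C 4, N 3, O 2, S 2, halogen 1):
  atom 1: S, bond orders sum to 1 (valence 2) → 1 H
  atom 2: C, bond orders sum to 4 (valence 4) → 0 H
  atom 3: C, bond orders sum to 4 (valence 4) → 0 H
  atom 4: N, bond orders sum to 1 (valence 3) → 2 H
  atom 5: C, bond orders sum to 4 (valence 4) → 0 H
  atom 6: C, bond orders sum to 4 (valence 4) → 0 H
  atom 7: N, bond orders sum to 3 (valence 3) → 0 H
  atom 8: N, bond orders sum to 2 (valence 3) → 1 H
  atom 9: C, bond orders sum to 4 (valence 4) → 0 H
  atom 10: C, bond orders sum to 1 (valence 4) → 3 H
Totals → C:6, H:7, N:3, S:1.
In Hill order: C6H7N3S.

C6H7N3S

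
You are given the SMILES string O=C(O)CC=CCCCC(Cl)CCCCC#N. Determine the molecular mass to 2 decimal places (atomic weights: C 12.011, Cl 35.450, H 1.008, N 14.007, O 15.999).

First, the molecular formula is C13H20ClNO2 (counting implicit H from valence).
  C: 13 × 12.011 = 156.143
  Cl: 1 × 35.450 = 35.450
  H: 20 × 1.008 = 20.160
  N: 1 × 14.007 = 14.007
  O: 2 × 15.999 = 31.998
Sum: 13×12.011 + 1×35.450 + 20×1.008 + 1×14.007 + 2×15.999 = 257.758 → 257.76 g/mol.

257.76 g/mol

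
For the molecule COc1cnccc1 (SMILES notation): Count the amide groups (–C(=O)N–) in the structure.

Scan the SMILES for the amide motif — none present.
Groups that are present: 1 ether.

0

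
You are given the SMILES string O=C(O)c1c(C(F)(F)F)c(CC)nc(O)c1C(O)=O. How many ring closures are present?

In SMILES, each pair of matching ring-closure digits denotes one ring-closing bond; the number of such bonds equals the number of independent rings.
Ring-closure bonds here: 1.

1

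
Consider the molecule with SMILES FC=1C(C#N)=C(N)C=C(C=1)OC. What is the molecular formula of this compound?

C8H7FN2O

Walk through each heavy atom and fill implicit hydrogens from standard valence (C 4, N 3, O 2, S 2, halogen 1):
  atom 1: F (halogen, monovalent) → 0 H
  atom 2: C, bond orders sum to 4 (valence 4) → 0 H
  atom 3: C, bond orders sum to 4 (valence 4) → 0 H
  atom 4: C, bond orders sum to 4 (valence 4) → 0 H
  atom 5: N, bond orders sum to 3 (valence 3) → 0 H
  atom 6: C, bond orders sum to 4 (valence 4) → 0 H
  atom 7: N, bond orders sum to 1 (valence 3) → 2 H
  atom 8: C, bond orders sum to 3 (valence 4) → 1 H
  atom 9: C, bond orders sum to 4 (valence 4) → 0 H
  atom 10: C, bond orders sum to 3 (valence 4) → 1 H
  atom 11: O, bond orders sum to 2 (valence 2) → 0 H
  atom 12: C, bond orders sum to 1 (valence 4) → 3 H
Totals → C:8, H:7, F:1, N:2, O:1.
In Hill order: C8H7FN2O.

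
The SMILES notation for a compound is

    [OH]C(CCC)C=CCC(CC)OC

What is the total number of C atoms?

Count every carbon token in the SMILES (each C, including those in ring-closure positions and inside branches).
Carbon count: 11.

11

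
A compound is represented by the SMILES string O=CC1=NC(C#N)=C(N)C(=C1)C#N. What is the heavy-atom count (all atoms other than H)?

Every atom symbol written in the SMILES (organic subset) is one heavy atom; implicit H are not written.
Heavy atoms by element → C:8, N:4, O:1.
Total: 13.

13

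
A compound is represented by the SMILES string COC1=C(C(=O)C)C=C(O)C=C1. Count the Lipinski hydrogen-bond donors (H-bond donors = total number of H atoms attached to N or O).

1

Donors: find every N or O and count the H atoms it carries.
  atom 2 (O): bond orders sum to 2 → 0 H
  atom 6 (O): bond orders sum to 2 → 0 H
  atom 10 (O): bond orders sum to 1 → 1 H
Lipinski HBD = 1.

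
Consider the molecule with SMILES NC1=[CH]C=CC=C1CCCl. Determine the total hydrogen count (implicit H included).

Walk through each heavy atom and fill implicit hydrogens from standard valence (C 4, N 3, O 2, S 2, halogen 1):
  atom 1: N, bond orders sum to 1 (valence 3) → 2 H
  atom 2: C, bond orders sum to 4 (valence 4) → 0 H
  atom 3: C with explicit H count 1
  atom 4: C, bond orders sum to 3 (valence 4) → 1 H
  atom 5: C, bond orders sum to 3 (valence 4) → 1 H
  atom 6: C, bond orders sum to 3 (valence 4) → 1 H
  atom 7: C, bond orders sum to 4 (valence 4) → 0 H
  atom 8: C, bond orders sum to 2 (valence 4) → 2 H
  atom 9: C, bond orders sum to 2 (valence 4) → 2 H
  atom 10: Cl (halogen, monovalent) → 0 H
Total hydrogens: 10.

10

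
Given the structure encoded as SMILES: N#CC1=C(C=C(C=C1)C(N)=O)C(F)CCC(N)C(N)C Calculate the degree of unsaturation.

7

Degree of unsaturation = (number of rings) + (number of π bonds).
Ring closures in the SMILES: 1.
π bonds: 4 double bonds (each 1 DoU), 1 triple bond (each 2 DoU) → 6 DoU from unsaturation.
Total DoU = 1 + 6 = 7.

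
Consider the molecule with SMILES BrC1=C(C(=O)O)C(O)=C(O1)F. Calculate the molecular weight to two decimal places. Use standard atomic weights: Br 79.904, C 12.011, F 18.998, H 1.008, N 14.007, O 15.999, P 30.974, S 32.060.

224.97 g/mol

First, the molecular formula is C5H2BrFO4 (counting implicit H from valence).
  Br: 1 × 79.904 = 79.904
  C: 5 × 12.011 = 60.055
  F: 1 × 18.998 = 18.998
  H: 2 × 1.008 = 2.016
  O: 4 × 15.999 = 63.996
Sum: 1×79.904 + 5×12.011 + 1×18.998 + 2×1.008 + 4×15.999 = 224.969 → 224.97 g/mol.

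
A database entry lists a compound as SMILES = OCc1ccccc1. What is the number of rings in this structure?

In SMILES, each pair of matching ring-closure digits denotes one ring-closing bond; the number of such bonds equals the number of independent rings.
Ring-closure bonds here: 1.

1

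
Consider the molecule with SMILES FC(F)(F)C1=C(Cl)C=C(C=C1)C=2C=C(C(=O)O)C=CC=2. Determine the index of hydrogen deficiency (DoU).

9

Degree of unsaturation = (number of rings) + (number of π bonds).
Ring closures in the SMILES: 2.
π bonds: 7 double bonds (each 1 DoU) → 7 DoU from unsaturation.
Total DoU = 2 + 7 = 9.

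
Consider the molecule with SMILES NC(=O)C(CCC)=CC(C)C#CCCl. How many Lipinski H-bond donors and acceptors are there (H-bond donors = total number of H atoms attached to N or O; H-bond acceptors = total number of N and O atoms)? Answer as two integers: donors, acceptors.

Donors: find every N or O and count the H atoms it carries.
  atom 1 (N): bond orders sum to 1 → 2 H
  atom 3 (O): bond orders sum to 2 → 0 H
Lipinski HBD = 2.
Acceptors: N atoms = 1, O atoms = 1 → HBA = 2.

2, 2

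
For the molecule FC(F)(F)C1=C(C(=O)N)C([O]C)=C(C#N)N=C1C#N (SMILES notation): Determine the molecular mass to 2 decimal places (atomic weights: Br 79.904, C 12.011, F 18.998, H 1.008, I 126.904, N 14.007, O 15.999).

270.17 g/mol

First, the molecular formula is C10H5F3N4O2 (counting implicit H from valence).
  C: 10 × 12.011 = 120.110
  F: 3 × 18.998 = 56.994
  H: 5 × 1.008 = 5.040
  N: 4 × 14.007 = 56.028
  O: 2 × 15.999 = 31.998
Sum: 10×12.011 + 3×18.998 + 5×1.008 + 4×14.007 + 2×15.999 = 270.170 → 270.17 g/mol.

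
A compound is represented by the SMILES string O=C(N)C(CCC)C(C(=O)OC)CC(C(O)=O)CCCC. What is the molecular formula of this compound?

Walk through each heavy atom and fill implicit hydrogens from standard valence (C 4, N 3, O 2, S 2, halogen 1):
  atom 1: O, bond orders sum to 2 (valence 2) → 0 H
  atom 2: C, bond orders sum to 4 (valence 4) → 0 H
  atom 3: N, bond orders sum to 1 (valence 3) → 2 H
  atom 4: C, bond orders sum to 3 (valence 4) → 1 H
  atom 5: C, bond orders sum to 2 (valence 4) → 2 H
  atom 6: C, bond orders sum to 2 (valence 4) → 2 H
  atom 7: C, bond orders sum to 1 (valence 4) → 3 H
  atom 8: C, bond orders sum to 3 (valence 4) → 1 H
  atom 9: C, bond orders sum to 4 (valence 4) → 0 H
  atom 10: O, bond orders sum to 2 (valence 2) → 0 H
  atom 11: O, bond orders sum to 2 (valence 2) → 0 H
  atom 12: C, bond orders sum to 1 (valence 4) → 3 H
  atom 13: C, bond orders sum to 2 (valence 4) → 2 H
  atom 14: C, bond orders sum to 3 (valence 4) → 1 H
  atom 15: C, bond orders sum to 4 (valence 4) → 0 H
  atom 16: O, bond orders sum to 1 (valence 2) → 1 H
  atom 17: O, bond orders sum to 2 (valence 2) → 0 H
  atom 18: C, bond orders sum to 2 (valence 4) → 2 H
  atom 19: C, bond orders sum to 2 (valence 4) → 2 H
  atom 20: C, bond orders sum to 2 (valence 4) → 2 H
  atom 21: C, bond orders sum to 1 (valence 4) → 3 H
Totals → C:15, H:27, N:1, O:5.
In Hill order: C15H27NO5.

C15H27NO5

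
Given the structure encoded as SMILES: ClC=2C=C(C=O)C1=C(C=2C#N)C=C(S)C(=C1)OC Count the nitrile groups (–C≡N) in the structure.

The nitrile motif appears at heavy-atom position 10 in the SMILES.
Other groups present: 1 aldehyde, 1 ether, 1 thiol.
Nitrile count: 1.

1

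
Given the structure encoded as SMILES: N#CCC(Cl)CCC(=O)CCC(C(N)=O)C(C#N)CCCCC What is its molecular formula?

Walk through each heavy atom and fill implicit hydrogens from standard valence (C 4, N 3, O 2, S 2, halogen 1):
  atom 1: N, bond orders sum to 3 (valence 3) → 0 H
  atom 2: C, bond orders sum to 4 (valence 4) → 0 H
  atom 3: C, bond orders sum to 2 (valence 4) → 2 H
  atom 4: C, bond orders sum to 3 (valence 4) → 1 H
  atom 5: Cl (halogen, monovalent) → 0 H
  atom 6: C, bond orders sum to 2 (valence 4) → 2 H
  atom 7: C, bond orders sum to 2 (valence 4) → 2 H
  atom 8: C, bond orders sum to 4 (valence 4) → 0 H
  atom 9: O, bond orders sum to 2 (valence 2) → 0 H
  atom 10: C, bond orders sum to 2 (valence 4) → 2 H
  atom 11: C, bond orders sum to 2 (valence 4) → 2 H
  atom 12: C, bond orders sum to 3 (valence 4) → 1 H
  atom 13: C, bond orders sum to 4 (valence 4) → 0 H
  atom 14: N, bond orders sum to 1 (valence 3) → 2 H
  atom 15: O, bond orders sum to 2 (valence 2) → 0 H
  atom 16: C, bond orders sum to 3 (valence 4) → 1 H
  atom 17: C, bond orders sum to 4 (valence 4) → 0 H
  atom 18: N, bond orders sum to 3 (valence 3) → 0 H
  atom 19: C, bond orders sum to 2 (valence 4) → 2 H
  atom 20: C, bond orders sum to 2 (valence 4) → 2 H
  atom 21: C, bond orders sum to 2 (valence 4) → 2 H
  atom 22: C, bond orders sum to 2 (valence 4) → 2 H
  atom 23: C, bond orders sum to 1 (valence 4) → 3 H
Totals → C:17, H:26, Cl:1, N:3, O:2.
In Hill order: C17H26ClN3O2.

C17H26ClN3O2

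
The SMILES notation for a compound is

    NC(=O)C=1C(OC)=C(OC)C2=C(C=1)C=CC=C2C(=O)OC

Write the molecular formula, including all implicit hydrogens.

C15H15NO5

Walk through each heavy atom and fill implicit hydrogens from standard valence (C 4, N 3, O 2, S 2, halogen 1):
  atom 1: N, bond orders sum to 1 (valence 3) → 2 H
  atom 2: C, bond orders sum to 4 (valence 4) → 0 H
  atom 3: O, bond orders sum to 2 (valence 2) → 0 H
  atom 4: C, bond orders sum to 4 (valence 4) → 0 H
  atom 5: C, bond orders sum to 4 (valence 4) → 0 H
  atom 6: O, bond orders sum to 2 (valence 2) → 0 H
  atom 7: C, bond orders sum to 1 (valence 4) → 3 H
  atom 8: C, bond orders sum to 4 (valence 4) → 0 H
  atom 9: O, bond orders sum to 2 (valence 2) → 0 H
  atom 10: C, bond orders sum to 1 (valence 4) → 3 H
  atom 11: C, bond orders sum to 4 (valence 4) → 0 H
  atom 12: C, bond orders sum to 4 (valence 4) → 0 H
  atom 13: C, bond orders sum to 3 (valence 4) → 1 H
  atom 14: C, bond orders sum to 3 (valence 4) → 1 H
  atom 15: C, bond orders sum to 3 (valence 4) → 1 H
  atom 16: C, bond orders sum to 3 (valence 4) → 1 H
  atom 17: C, bond orders sum to 4 (valence 4) → 0 H
  atom 18: C, bond orders sum to 4 (valence 4) → 0 H
  atom 19: O, bond orders sum to 2 (valence 2) → 0 H
  atom 20: O, bond orders sum to 2 (valence 2) → 0 H
  atom 21: C, bond orders sum to 1 (valence 4) → 3 H
Totals → C:15, H:15, N:1, O:5.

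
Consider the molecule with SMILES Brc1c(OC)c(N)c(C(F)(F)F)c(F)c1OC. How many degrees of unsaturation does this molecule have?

Molecular formula: C9H8BrF4NO2.
DoU = (2C + 2 + N − H − X) / 2, where X is the halogen count and O/S are ignored.
    = (2·9 + 2 + 1 − 8 − 5) / 2 = 8 / 2 = 4.

4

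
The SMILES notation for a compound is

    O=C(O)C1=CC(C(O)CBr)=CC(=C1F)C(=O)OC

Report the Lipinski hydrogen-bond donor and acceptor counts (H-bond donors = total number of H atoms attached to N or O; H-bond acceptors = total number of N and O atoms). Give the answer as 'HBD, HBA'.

2, 5

Donors: find every N or O and count the H atoms it carries.
  atom 1 (O): bond orders sum to 2 → 0 H
  atom 3 (O): bond orders sum to 1 → 1 H
  atom 8 (O): bond orders sum to 1 → 1 H
  atom 16 (O): bond orders sum to 2 → 0 H
  atom 17 (O): bond orders sum to 2 → 0 H
Lipinski HBD = 2.
Acceptors: N atoms = 0, O atoms = 5 → HBA = 5.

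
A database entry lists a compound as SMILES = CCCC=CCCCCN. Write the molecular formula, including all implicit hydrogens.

Walk through each heavy atom and fill implicit hydrogens from standard valence (C 4, N 3, O 2, S 2, halogen 1):
  atom 1: C, bond orders sum to 1 (valence 4) → 3 H
  atom 2: C, bond orders sum to 2 (valence 4) → 2 H
  atom 3: C, bond orders sum to 2 (valence 4) → 2 H
  atom 4: C, bond orders sum to 3 (valence 4) → 1 H
  atom 5: C, bond orders sum to 3 (valence 4) → 1 H
  atom 6: C, bond orders sum to 2 (valence 4) → 2 H
  atom 7: C, bond orders sum to 2 (valence 4) → 2 H
  atom 8: C, bond orders sum to 2 (valence 4) → 2 H
  atom 9: C, bond orders sum to 2 (valence 4) → 2 H
  atom 10: N, bond orders sum to 1 (valence 3) → 2 H
Totals → C:9, H:19, N:1.
In Hill order: C9H19N.

C9H19N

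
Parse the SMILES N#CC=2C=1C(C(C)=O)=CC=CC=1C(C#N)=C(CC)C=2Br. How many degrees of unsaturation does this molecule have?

Molecular formula: C16H11BrN2O.
DoU = (2C + 2 + N − H − X) / 2, where X is the halogen count and O/S are ignored.
    = (2·16 + 2 + 2 − 11 − 1) / 2 = 24 / 2 = 12.

12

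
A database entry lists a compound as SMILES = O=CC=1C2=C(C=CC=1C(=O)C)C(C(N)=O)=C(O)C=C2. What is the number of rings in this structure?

In SMILES, each pair of matching ring-closure digits denotes one ring-closing bond; the number of such bonds equals the number of independent rings.
Ring-closure bonds here: 2.

2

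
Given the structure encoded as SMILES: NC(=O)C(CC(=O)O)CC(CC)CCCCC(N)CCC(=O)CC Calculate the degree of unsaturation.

3

Degree of unsaturation = (number of rings) + (number of π bonds).
Ring closures in the SMILES: 0.
π bonds: 3 double bonds (each 1 DoU) → 3 DoU from unsaturation.
Total DoU = 0 + 3 = 3.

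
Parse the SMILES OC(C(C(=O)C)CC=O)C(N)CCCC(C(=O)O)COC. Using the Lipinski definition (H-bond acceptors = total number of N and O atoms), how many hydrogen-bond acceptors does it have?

7

N atoms: 1; O atoms: 6.
Lipinski HBA = 1 + 6 = 7.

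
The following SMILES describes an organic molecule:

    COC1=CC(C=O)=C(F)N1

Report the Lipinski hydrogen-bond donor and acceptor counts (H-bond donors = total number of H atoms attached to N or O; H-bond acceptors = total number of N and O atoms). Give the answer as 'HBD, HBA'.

Donors: find every N or O and count the H atoms it carries.
  atom 2 (O): bond orders sum to 2 → 0 H
  atom 7 (O): bond orders sum to 2 → 0 H
  atom 10 (N): bond orders sum to 2 → 1 H
Lipinski HBD = 1.
Acceptors: N atoms = 1, O atoms = 2 → HBA = 3.

1, 3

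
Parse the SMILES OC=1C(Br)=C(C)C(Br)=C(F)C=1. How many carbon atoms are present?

7

Count every carbon token in the SMILES (each C, including those in ring-closure positions and inside branches).
Carbon count: 7.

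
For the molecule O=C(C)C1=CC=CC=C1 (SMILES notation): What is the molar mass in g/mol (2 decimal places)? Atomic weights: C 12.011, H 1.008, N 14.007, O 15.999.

First, the molecular formula is C8H8O (counting implicit H from valence).
  C: 8 × 12.011 = 96.088
  H: 8 × 1.008 = 8.064
  O: 1 × 15.999 = 15.999
Sum: 8×12.011 + 8×1.008 + 1×15.999 = 120.151 → 120.15 g/mol.

120.15 g/mol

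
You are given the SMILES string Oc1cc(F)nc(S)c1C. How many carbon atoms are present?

Count every carbon token in the SMILES (each C, including those in ring-closure positions and inside branches).
Carbon count: 6.

6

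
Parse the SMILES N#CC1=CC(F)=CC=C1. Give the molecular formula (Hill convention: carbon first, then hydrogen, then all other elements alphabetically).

Walk through each heavy atom and fill implicit hydrogens from standard valence (C 4, N 3, O 2, S 2, halogen 1):
  atom 1: N, bond orders sum to 3 (valence 3) → 0 H
  atom 2: C, bond orders sum to 4 (valence 4) → 0 H
  atom 3: C, bond orders sum to 4 (valence 4) → 0 H
  atom 4: C, bond orders sum to 3 (valence 4) → 1 H
  atom 5: C, bond orders sum to 4 (valence 4) → 0 H
  atom 6: F (halogen, monovalent) → 0 H
  atom 7: C, bond orders sum to 3 (valence 4) → 1 H
  atom 8: C, bond orders sum to 3 (valence 4) → 1 H
  atom 9: C, bond orders sum to 3 (valence 4) → 1 H
Totals → C:7, H:4, F:1, N:1.
In Hill order: C7H4FN.

C7H4FN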